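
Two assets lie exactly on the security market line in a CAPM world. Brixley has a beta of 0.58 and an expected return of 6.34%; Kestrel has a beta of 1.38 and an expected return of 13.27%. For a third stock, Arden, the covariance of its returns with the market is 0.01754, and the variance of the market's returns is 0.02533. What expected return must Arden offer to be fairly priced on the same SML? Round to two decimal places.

7.31%

MRP = (13.27% − 6.34%) / (1.38 − 0.58) = 8.6625%
R_f = 6.34% − 0.58 × 8.6625% = 1.3158%
β_Arden = Cov / Var(R_m) = 0.01754 / 0.02533 = 0.6925
E(R_Arden) = R_f + β × MRP = 1.3158% + 0.6925 × 8.6625% = 7.31%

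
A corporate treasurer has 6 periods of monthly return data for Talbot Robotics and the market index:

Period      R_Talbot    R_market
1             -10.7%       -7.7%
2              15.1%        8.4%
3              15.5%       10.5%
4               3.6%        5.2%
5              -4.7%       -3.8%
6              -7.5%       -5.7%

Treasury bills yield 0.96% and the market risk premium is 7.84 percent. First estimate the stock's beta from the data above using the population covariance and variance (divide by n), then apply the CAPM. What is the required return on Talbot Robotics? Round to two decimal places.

Mean R_i = (-10.7 + 15.1 + 15.5 + 3.6 − 4.7 − 7.5) / 6 = 1.8833%
Mean R_m = (-7.7 + 8.4 + 10.5 + 5.2 − 3.8 − 5.7) / 6 = 1.1500%
Σ(R_i − R̄_i)(R_m − R̄_m) = 438.3150  ⇒  Cov = 438.3150 / 6 = 73.0525
Σ(R_m − R̄_m)² = 306.1350  ⇒  Var(R_m) = 306.1350 / 6 = 51.0225
β = Cov / Var(R_m) = 73.0525 / 51.0225 = 1.4318
E(R) = R_f + β × MRP = 0.96% + 1.4318 × 7.84% = 12.19%

12.19%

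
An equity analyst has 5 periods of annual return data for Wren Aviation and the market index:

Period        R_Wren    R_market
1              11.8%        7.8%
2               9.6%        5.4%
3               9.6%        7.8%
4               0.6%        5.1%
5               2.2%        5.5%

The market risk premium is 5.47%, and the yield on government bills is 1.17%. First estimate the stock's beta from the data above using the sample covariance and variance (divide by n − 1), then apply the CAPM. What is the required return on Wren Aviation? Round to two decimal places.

Mean R_i = (11.8 + 9.6 + 9.6 + 0.6 + 2.2) / 5 = 6.7600%
Mean R_m = (7.8 + 5.4 + 7.8 + 5.1 + 5.5) / 5 = 6.3200%
Σ(R_i − R̄_i)(R_m − R̄_m) = 20.3040  ⇒  Cov = 20.3040 / 4 = 5.0760
Σ(R_m − R̄_m)² = 7.3880  ⇒  Var(R_m) = 7.3880 / 4 = 1.8470
β = Cov / Var(R_m) = 5.0760 / 1.8470 = 2.7482
E(R) = R_f + β × MRP = 1.17% + 2.7482 × 5.47% = 16.20%

16.20%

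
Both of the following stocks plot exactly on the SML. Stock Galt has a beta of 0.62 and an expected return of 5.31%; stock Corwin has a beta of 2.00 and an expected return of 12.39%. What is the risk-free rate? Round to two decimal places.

2.13%

Both satisfy E(R) = R_f + β·MRP, so the slope of the SML is
MRP = (12.39% − 5.31%) / (2.00 − 0.62) = 7.08% / 1.38 = 5.1304%
R_f = E(R_Galt) − β_Galt·MRP = 5.31% − 0.62 × 5.1304% = 2.1292%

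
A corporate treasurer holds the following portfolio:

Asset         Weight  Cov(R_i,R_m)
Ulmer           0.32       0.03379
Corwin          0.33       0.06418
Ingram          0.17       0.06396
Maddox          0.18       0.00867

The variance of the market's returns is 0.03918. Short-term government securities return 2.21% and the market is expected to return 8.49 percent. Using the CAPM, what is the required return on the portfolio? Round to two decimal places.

9.33%

β_Ulmer = 0.03379 / 0.03918 = 0.8624
β_Corwin = 0.06418 / 0.03918 = 1.6381
β_Ingram = 0.06396 / 0.03918 = 1.6325
β_Maddox = 0.00867 / 0.03918 = 0.2213
β_P = Σ w_i β_i = 0.32×0.8624 + 0.33×1.6381 + 0.17×1.6325 + 0.18×0.2213 = 1.1339
MRP = 8.49% − 2.21% = 6.28%
E(R_P) = R_f + β_P × MRP = 2.21% + 1.1339 × 6.28% = 9.33%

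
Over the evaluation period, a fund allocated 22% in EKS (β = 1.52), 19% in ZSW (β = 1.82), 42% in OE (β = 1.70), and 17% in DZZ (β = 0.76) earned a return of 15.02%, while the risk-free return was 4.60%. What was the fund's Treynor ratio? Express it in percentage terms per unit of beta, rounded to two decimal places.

β_P = 0.22×1.52 + 0.19×1.82 + 0.42×1.70 + 0.17×0.76 = 1.5234
Treynor = (R_P − R_f) / β_P = (15.02% − 4.60%) / 1.5234 = 10.42% / 1.5234 = 6.84%

6.84%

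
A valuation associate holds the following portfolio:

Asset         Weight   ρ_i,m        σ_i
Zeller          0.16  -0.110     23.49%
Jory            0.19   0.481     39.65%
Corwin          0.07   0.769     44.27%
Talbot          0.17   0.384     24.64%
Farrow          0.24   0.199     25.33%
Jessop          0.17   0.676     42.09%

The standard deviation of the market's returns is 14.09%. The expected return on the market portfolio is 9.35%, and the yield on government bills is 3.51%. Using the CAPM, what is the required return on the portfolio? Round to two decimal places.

β_Zeller = -0.110 × 23.49% / 14.09% = -0.1834
β_Jory = 0.481 × 39.65% / 14.09% = 1.3536
β_Corwin = 0.769 × 44.27% / 14.09% = 2.4162
β_Talbot = 0.384 × 24.64% / 14.09% = 0.6715
β_Farrow = 0.199 × 25.33% / 14.09% = 0.3577
β_Jessop = 0.676 × 42.09% / 14.09% = 2.0194
β_P = Σ w_i β_i = 0.16×-0.1834 + 0.19×1.3536 + 0.07×2.4162 + 0.17×0.6715 + 0.24×0.3577 + 0.17×2.0194 = 0.9403
MRP = 9.35% − 3.51% = 5.84%
E(R_P) = R_f + β_P × MRP = 3.51% + 0.9403 × 5.84% = 9.00%

9.00%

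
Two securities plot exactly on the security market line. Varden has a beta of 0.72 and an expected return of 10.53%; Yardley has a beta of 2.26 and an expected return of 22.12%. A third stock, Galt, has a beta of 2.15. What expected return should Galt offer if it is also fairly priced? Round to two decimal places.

MRP (SML slope) = (22.12% − 10.53%) / (2.26 − 0.72) = 11.59% / 1.54 = 7.5260%
R_f (intercept) = 10.53% − 0.72 × 7.5260% = 5.1113%
E(R_Galt) = R_f + β × MRP = 5.1113% + 2.15 × 7.5260% = 21.29%

21.29%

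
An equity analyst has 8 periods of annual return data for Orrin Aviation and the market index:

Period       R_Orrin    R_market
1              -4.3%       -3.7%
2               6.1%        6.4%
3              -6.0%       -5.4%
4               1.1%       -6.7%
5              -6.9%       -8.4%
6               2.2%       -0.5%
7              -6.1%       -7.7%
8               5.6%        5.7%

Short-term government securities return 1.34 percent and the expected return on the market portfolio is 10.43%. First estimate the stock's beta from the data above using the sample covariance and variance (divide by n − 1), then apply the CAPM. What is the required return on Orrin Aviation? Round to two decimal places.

Mean R_i = (-4.3 + 6.1 − 6.0 + 1.1 − 6.9 + 2.2 − 6.1 + 5.6) / 8 = -1.0375%
Mean R_m = (-3.7 + 6.4 − 5.4 − 6.7 − 8.4 − 0.5 − 7.7 + 5.7) / 8 = -2.5375%
Σ(R_i − R̄_i)(R_m − R̄_m) = 194.6688  ⇒  Cov = 194.6688 / 7 = 27.8098
Σ(R_m − R̄_m)² = 239.7788  ⇒  Var(R_m) = 239.7788 / 7 = 34.2541
β = Cov / Var(R_m) = 27.8098 / 34.2541 = 0.8119
MRP = 10.43% − 1.34% = 9.09%
E(R) = R_f + β × MRP = 1.34% + 0.8119 × 9.09% = 8.72%

8.72%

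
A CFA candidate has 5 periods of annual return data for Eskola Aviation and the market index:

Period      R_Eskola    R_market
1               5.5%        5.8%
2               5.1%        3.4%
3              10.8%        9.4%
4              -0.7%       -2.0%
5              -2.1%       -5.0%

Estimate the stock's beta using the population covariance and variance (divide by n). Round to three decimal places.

0.881

Mean R_i = (5.5 + 5.1 + 10.8 − 0.7 − 2.1) / 5 = 3.7200%
Mean R_m = (5.8 + 3.4 + 9.4 − 2.0 − 5.0) / 5 = 2.3200%
Σ(R_i − R̄_i)(R_m − R̄_m) = 119.5080  ⇒  Cov = 119.5080 / 5 = 23.9016
Σ(R_m − R̄_m)² = 135.6480  ⇒  Var(R_m) = 135.6480 / 5 = 27.1296
β = Cov / Var(R_m) = 23.9016 / 27.1296 = 0.8810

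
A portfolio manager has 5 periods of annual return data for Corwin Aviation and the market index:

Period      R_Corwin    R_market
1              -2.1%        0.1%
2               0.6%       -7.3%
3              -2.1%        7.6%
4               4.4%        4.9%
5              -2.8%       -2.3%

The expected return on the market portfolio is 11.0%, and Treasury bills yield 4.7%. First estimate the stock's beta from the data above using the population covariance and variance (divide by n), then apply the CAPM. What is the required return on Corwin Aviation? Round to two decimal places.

5.09%

Mean R_i = (-2.1 + 0.6 − 2.1 + 4.4 − 2.8) / 5 = -0.4000%
Mean R_m = (0.1 − 7.3 + 7.6 + 4.9 − 2.3) / 5 = 0.6000%
Σ(R_i − R̄_i)(R_m − R̄_m) = 8.6500  ⇒  Cov = 8.6500 / 5 = 1.7300
Σ(R_m − R̄_m)² = 138.5600  ⇒  Var(R_m) = 138.5600 / 5 = 27.7120
β = Cov / Var(R_m) = 1.7300 / 27.7120 = 0.0624
MRP = 11.0% − 4.7% = 6.30%
E(R) = R_f + β × MRP = 4.7% + 0.0624 × 6.3% = 5.09%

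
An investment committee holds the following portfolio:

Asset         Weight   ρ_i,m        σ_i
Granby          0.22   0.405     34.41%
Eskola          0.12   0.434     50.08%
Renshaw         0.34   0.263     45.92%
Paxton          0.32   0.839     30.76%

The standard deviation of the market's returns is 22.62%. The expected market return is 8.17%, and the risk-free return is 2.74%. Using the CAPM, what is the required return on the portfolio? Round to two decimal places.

β_Granby = 0.405 × 34.41% / 22.62% = 0.6161
β_Eskola = 0.434 × 50.08% / 22.62% = 0.9609
β_Renshaw = 0.263 × 45.92% / 22.62% = 0.5339
β_Paxton = 0.839 × 30.76% / 22.62% = 1.1409
β_P = Σ w_i β_i = 0.22×0.6161 + 0.12×0.9609 + 0.34×0.5339 + 0.32×1.1409 = 0.7975
MRP = 8.17% − 2.74% = 5.43%
E(R_P) = R_f + β_P × MRP = 2.74% + 0.7975 × 5.43% = 7.07%

7.07%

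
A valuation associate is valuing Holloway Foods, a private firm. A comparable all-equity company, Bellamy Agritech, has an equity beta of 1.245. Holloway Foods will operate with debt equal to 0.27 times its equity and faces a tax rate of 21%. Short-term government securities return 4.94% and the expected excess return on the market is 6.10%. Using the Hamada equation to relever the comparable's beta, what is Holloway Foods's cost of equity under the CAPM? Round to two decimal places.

β_L = β_U × [1 + (1 − t)(D/E)] = 1.245 × [1 + (1 − 0.21) × 0.27]
    = 1.245 × [1 + 0.79 × 0.27] = 1.245 × 1.2133 = 1.5106
E(R) = R_f + β_L × MRP = 4.94% + 1.5106 × 6.10% = 14.15%

14.15%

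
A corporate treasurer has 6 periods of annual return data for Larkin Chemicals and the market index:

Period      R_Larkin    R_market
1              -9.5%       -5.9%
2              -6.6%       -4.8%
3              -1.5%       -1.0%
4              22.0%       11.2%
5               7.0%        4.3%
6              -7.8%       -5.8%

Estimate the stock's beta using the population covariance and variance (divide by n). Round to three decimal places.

Mean R_i = (-9.5 − 6.6 − 1.5 + 22.0 + 7.0 − 7.8) / 6 = 0.6000%
Mean R_m = (-5.9 − 4.8 − 1.0 + 11.2 + 4.3 − 5.8) / 6 = -0.3333%
Σ(R_i − R̄_i)(R_m − R̄_m) = 412.1700  ⇒  Cov = 412.1700 / 6 = 68.6950
Σ(R_m − R̄_m)² = 235.7533  ⇒  Var(R_m) = 235.7533 / 6 = 39.2922
β = Cov / Var(R_m) = 68.6950 / 39.2922 = 1.7483

1.748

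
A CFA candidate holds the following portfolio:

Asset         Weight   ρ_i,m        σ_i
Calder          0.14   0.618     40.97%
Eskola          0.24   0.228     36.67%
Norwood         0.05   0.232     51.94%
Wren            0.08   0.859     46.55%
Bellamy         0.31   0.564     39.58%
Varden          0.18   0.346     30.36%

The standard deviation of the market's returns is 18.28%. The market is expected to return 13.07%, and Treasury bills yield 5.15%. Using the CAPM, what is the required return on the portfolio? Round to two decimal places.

β_Calder = 0.618 × 40.97% / 18.28% = 1.3851
β_Eskola = 0.228 × 36.67% / 18.28% = 0.4574
β_Norwood = 0.232 × 51.94% / 18.28% = 0.6592
β_Wren = 0.859 × 46.55% / 18.28% = 2.1874
β_Bellamy = 0.564 × 39.58% / 18.28% = 1.2212
β_Varden = 0.346 × 30.36% / 18.28% = 0.5746
β_P = Σ w_i β_i = 0.14×1.3851 + 0.24×0.4574 + 0.05×0.6592 + 0.08×2.1874 + 0.31×1.2212 + 0.18×0.5746 = 0.9936
MRP = 13.07% − 5.15% = 7.92%
E(R_P) = R_f + β_P × MRP = 5.15% + 0.9936 × 7.92% = 13.02%

13.02%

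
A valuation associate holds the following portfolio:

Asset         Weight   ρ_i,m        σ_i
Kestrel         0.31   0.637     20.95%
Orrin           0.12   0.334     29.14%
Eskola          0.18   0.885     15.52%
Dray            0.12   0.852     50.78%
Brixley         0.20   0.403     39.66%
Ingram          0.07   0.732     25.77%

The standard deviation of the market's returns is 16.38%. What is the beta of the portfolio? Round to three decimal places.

1.068

β_Kestrel = 0.637 × 20.95% / 16.38% = 0.8147
β_Orrin = 0.334 × 29.14% / 16.38% = 0.5942
β_Eskola = 0.885 × 15.52% / 16.38% = 0.8385
β_Dray = 0.852 × 50.78% / 16.38% = 2.6413
β_Brixley = 0.403 × 39.66% / 16.38% = 0.9758
β_Ingram = 0.732 × 25.77% / 16.38% = 1.1516
β_P = Σ w_i β_i = 0.31×0.8147 + 0.12×0.5942 + 0.18×0.8385 + 0.12×2.6413 + 0.20×0.9758 + 0.07×1.1516 = 1.0675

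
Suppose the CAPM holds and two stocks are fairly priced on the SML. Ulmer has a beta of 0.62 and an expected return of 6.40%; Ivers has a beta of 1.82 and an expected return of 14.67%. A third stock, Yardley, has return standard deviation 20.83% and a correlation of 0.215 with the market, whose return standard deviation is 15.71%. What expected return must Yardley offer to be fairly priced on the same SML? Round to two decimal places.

4.09%

MRP = (14.67% − 6.40%) / (1.82 − 0.62) = 6.8917%
R_f = 6.40% − 0.62 × 6.8917% = 2.1271%
β_Yardley = ρ·σ_i/σ_m = 0.215 × 20.83 / 15.71 = 0.2851
E(R_Yardley) = R_f + β × MRP = 2.1271% + 0.2851 × 6.8917% = 4.09%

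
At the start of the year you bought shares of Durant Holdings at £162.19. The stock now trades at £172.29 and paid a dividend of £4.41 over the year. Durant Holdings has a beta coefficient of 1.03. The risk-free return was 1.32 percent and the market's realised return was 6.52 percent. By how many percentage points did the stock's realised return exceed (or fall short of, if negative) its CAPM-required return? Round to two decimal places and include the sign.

Realised HPR = (P1 + D1 − P0) / P0 = (172.29 + 4.41 − 162.19) / 162.19 = 14.51 / 162.19 = 8.9463%
MRP = 6.52% − 1.32% = 5.20%
CAPM required = R_f + β·MRP = 1.32% + 1.03 × 5.20% = 6.6760%
α = realised − required = 8.9463% − 6.6760% = +2.27%

+2.27%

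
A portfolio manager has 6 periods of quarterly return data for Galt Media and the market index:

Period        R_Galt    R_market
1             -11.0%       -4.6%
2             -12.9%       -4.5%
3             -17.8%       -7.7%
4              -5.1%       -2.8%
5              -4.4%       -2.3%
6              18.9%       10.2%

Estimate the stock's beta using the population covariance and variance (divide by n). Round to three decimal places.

Mean R_i = (-11.0 − 12.9 − 17.8 − 5.1 − 4.4 + 18.9) / 6 = -5.3833%
Mean R_m = (-4.6 − 4.5 − 7.7 − 2.8 − 2.3 + 10.2) / 6 = -1.9500%
Σ(R_i − R̄_i)(R_m − R̄_m) = 399.9050  ⇒  Cov = 399.9050 / 6 = 66.6508
Σ(R_m − R̄_m)² = 195.0550  ⇒  Var(R_m) = 195.0550 / 6 = 32.5092
β = Cov / Var(R_m) = 66.6508 / 32.5092 = 2.0502

2.050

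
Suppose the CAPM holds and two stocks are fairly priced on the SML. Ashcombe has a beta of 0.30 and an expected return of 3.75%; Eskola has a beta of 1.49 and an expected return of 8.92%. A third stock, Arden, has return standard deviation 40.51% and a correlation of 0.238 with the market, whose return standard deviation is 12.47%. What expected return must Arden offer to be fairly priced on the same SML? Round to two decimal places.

MRP = (8.92% − 3.75%) / (1.49 − 0.30) = 4.3445%
R_f = 3.75% − 0.30 × 4.3445% = 2.4467%
β_Arden = ρ·σ_i/σ_m = 0.238 × 40.51 / 12.47 = 0.7732
E(R_Arden) = R_f + β × MRP = 2.4467% + 0.7732 × 4.3445% = 5.81%

5.81%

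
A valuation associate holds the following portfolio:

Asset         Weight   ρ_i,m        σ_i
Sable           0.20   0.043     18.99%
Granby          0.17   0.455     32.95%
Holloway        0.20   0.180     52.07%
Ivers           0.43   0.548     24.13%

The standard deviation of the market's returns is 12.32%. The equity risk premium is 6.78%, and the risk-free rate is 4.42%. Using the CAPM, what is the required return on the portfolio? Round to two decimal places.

10.07%

β_Sable = 0.043 × 18.99% / 12.32% = 0.0663
β_Granby = 0.455 × 32.95% / 12.32% = 1.2169
β_Holloway = 0.180 × 52.07% / 12.32% = 0.7608
β_Ivers = 0.548 × 24.13% / 12.32% = 1.0733
β_P = Σ w_i β_i = 0.20×0.0663 + 0.17×1.2169 + 0.20×0.7608 + 0.43×1.0733 = 0.8338
E(R_P) = R_f + β_P × MRP = 4.42% + 0.8338 × 6.78% = 10.07%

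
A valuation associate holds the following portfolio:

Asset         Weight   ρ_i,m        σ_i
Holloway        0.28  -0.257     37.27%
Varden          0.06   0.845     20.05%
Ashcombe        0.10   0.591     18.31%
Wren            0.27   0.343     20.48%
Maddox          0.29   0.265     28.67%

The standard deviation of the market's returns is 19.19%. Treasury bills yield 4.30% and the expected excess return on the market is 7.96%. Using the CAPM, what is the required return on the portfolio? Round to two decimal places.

5.76%

β_Holloway = -0.257 × 37.27% / 19.19% = -0.4991
β_Varden = 0.845 × 20.05% / 19.19% = 0.8829
β_Ashcombe = 0.591 × 18.31% / 19.19% = 0.5639
β_Wren = 0.343 × 20.48% / 19.19% = 0.3661
β_Maddox = 0.265 × 28.67% / 19.19% = 0.3959
β_P = Σ w_i β_i = 0.28×-0.4991 + 0.06×0.8829 + 0.10×0.5639 + 0.27×0.3661 + 0.29×0.3959 = 0.1833
E(R_P) = R_f + β_P × MRP = 4.30% + 0.1833 × 7.96% = 5.76%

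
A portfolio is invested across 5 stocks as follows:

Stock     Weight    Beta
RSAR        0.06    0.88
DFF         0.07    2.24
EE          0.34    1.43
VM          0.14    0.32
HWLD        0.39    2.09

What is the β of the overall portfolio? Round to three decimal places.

1.556

β_P = Σ w_i β_i = 0.06×0.88 + 0.07×2.24 + 0.34×1.43 + 0.14×0.32 + 0.39×2.09 = 1.5557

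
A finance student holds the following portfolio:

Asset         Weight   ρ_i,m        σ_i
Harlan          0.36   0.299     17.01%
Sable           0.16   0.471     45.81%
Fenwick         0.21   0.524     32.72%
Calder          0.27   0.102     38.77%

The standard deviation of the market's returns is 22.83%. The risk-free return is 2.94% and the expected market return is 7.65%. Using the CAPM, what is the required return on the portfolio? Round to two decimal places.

β_Harlan = 0.299 × 17.01% / 22.83% = 0.2228
β_Sable = 0.471 × 45.81% / 22.83% = 0.9451
β_Fenwick = 0.524 × 32.72% / 22.83% = 0.7510
β_Calder = 0.102 × 38.77% / 22.83% = 0.1732
β_P = Σ w_i β_i = 0.36×0.2228 + 0.16×0.9451 + 0.21×0.7510 + 0.27×0.1732 = 0.4359
MRP = 7.65% − 2.94% = 4.71%
E(R_P) = R_f + β_P × MRP = 2.94% + 0.4359 × 4.71% = 4.99%

4.99%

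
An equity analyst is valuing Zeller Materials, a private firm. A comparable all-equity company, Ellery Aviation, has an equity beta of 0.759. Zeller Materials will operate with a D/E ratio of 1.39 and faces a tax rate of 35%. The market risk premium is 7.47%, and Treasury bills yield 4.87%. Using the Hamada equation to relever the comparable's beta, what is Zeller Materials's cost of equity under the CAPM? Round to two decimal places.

β_L = β_U × [1 + (1 − t)(D/E)] = 0.759 × [1 + (1 − 0.35) × 1.39]
    = 0.759 × [1 + 0.65 × 1.39] = 0.759 × 1.9035 = 1.4448
E(R) = R_f + β_L × MRP = 4.87% + 1.4448 × 7.47% = 15.66%

15.66%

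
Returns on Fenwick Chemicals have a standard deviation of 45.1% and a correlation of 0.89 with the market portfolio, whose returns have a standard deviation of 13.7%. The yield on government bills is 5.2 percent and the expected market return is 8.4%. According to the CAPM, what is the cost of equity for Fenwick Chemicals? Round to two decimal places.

14.58%

β = ρ × σ_i / σ_m = 0.89 × 45.1% / 13.7% = 2.9299
MRP = 8.4% − 5.2% = 3.20%
E(R) = 5.2% + 2.9299 × 3.2% = 14.58%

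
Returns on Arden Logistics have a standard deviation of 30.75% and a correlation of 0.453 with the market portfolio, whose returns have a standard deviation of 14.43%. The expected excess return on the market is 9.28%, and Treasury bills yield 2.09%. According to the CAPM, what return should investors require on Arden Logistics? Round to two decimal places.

β = ρ × σ_i / σ_m = 0.453 × 30.75% / 14.43% = 0.9653
E(R) = 2.09% + 0.9653 × 9.28% = 11.05%

11.05%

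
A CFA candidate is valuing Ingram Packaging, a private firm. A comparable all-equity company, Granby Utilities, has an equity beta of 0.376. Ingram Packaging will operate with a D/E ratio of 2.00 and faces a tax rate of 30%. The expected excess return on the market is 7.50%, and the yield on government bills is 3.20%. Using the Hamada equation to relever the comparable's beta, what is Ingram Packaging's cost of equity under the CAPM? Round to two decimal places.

β_L = β_U × [1 + (1 − t)(D/E)] = 0.376 × [1 + (1 − 0.30) × 2.00]
    = 0.376 × [1 + 0.70 × 2.00] = 0.376 × 2.4000 = 0.9024
E(R) = R_f + β_L × MRP = 3.20% + 0.9024 × 7.50% = 9.97%

9.97%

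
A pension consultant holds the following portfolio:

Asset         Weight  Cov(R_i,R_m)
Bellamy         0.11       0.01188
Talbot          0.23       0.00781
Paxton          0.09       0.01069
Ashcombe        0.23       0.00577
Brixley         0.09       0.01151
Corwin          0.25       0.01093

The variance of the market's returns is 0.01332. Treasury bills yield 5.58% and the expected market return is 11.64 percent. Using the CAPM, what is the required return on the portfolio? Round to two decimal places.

β_Bellamy = 0.01188 / 0.01332 = 0.8919
β_Talbot = 0.00781 / 0.01332 = 0.5863
β_Paxton = 0.01069 / 0.01332 = 0.8026
β_Ashcombe = 0.00577 / 0.01332 = 0.4332
β_Brixley = 0.01151 / 0.01332 = 0.8641
β_Corwin = 0.01093 / 0.01332 = 0.8206
β_P = Σ w_i β_i = 0.11×0.8919 + 0.23×0.5863 + 0.09×0.8026 + 0.23×0.4332 + 0.09×0.8641 + 0.25×0.8206 = 0.6877
MRP = 11.64% − 5.58% = 6.06%
E(R_P) = R_f + β_P × MRP = 5.58% + 0.6877 × 6.06% = 9.75%

9.75%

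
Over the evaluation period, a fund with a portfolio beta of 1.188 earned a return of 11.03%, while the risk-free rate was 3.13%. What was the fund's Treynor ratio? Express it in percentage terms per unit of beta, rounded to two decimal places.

6.65%

Treynor = (R_P − R_f) / β_P = (11.03% − 3.13%) / 1.1880 = 7.90% / 1.1880 = 6.65%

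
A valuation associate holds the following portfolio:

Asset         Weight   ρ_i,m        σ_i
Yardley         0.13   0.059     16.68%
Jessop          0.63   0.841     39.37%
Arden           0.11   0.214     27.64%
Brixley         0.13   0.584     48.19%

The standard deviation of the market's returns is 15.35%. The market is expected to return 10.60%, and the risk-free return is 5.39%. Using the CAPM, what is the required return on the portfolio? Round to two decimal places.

13.98%

β_Yardley = 0.059 × 16.68% / 15.35% = 0.0641
β_Jessop = 0.841 × 39.37% / 15.35% = 2.1570
β_Arden = 0.214 × 27.64% / 15.35% = 0.3853
β_Brixley = 0.584 × 48.19% / 15.35% = 1.8334
β_P = Σ w_i β_i = 0.13×0.0641 + 0.63×2.1570 + 0.11×0.3853 + 0.13×1.8334 = 1.6480
MRP = 10.60% − 5.39% = 5.21%
E(R_P) = R_f + β_P × MRP = 5.39% + 1.6480 × 5.21% = 13.98%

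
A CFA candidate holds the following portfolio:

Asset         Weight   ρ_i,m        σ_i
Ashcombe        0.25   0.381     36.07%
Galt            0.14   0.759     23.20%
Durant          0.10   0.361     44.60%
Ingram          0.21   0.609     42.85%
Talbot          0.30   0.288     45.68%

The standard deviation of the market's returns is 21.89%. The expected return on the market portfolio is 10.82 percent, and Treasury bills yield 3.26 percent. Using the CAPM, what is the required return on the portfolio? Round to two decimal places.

β_Ashcombe = 0.381 × 36.07% / 21.89% = 0.6278
β_Galt = 0.759 × 23.20% / 21.89% = 0.8044
β_Durant = 0.361 × 44.60% / 21.89% = 0.7355
β_Ingram = 0.609 × 42.85% / 21.89% = 1.1921
β_Talbot = 0.288 × 45.68% / 21.89% = 0.6010
β_P = Σ w_i β_i = 0.25×0.6278 + 0.14×0.8044 + 0.10×0.7355 + 0.21×1.1921 + 0.30×0.6010 = 0.7738
MRP = 10.82% − 3.26% = 7.56%
E(R_P) = R_f + β_P × MRP = 3.26% + 0.7738 × 7.56% = 9.11%

9.11%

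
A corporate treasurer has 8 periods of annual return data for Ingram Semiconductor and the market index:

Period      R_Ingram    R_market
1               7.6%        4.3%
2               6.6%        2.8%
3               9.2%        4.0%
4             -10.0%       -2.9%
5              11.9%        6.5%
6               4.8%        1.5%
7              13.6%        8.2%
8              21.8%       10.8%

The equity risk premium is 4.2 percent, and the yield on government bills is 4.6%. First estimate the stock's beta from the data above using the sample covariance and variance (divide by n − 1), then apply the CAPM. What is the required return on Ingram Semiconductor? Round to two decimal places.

Mean R_i = (7.6 + 6.6 + 9.2 − 10.0 + 11.9 + 4.8 + 13.6 + 21.8) / 8 = 8.1875%
Mean R_m = (4.3 + 2.8 + 4.0 − 2.9 + 6.5 + 1.5 + 8.2 + 10.8) / 8 = 4.4000%
Σ(R_i − R̄_i)(R_m − R̄_m) = 260.2700  ⇒  Cov = 260.2700 / 7 = 37.1814
Σ(R_m − R̄_m)² = 124.2400  ⇒  Var(R_m) = 124.2400 / 7 = 17.7486
β = Cov / Var(R_m) = 37.1814 / 17.7486 = 2.0949
E(R) = R_f + β × MRP = 4.6% + 2.0949 × 4.2% = 13.40%

13.40%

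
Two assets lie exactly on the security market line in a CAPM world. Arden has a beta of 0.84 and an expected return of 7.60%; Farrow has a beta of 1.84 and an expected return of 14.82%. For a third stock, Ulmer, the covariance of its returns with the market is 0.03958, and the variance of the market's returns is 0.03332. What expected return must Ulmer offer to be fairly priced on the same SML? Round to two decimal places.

10.11%

MRP = (14.82% − 7.60%) / (1.84 − 0.84) = 7.2200%
R_f = 7.60% − 0.84 × 7.2200% = 1.5352%
β_Ulmer = Cov / Var(R_m) = 0.03958 / 0.03332 = 1.1879
E(R_Ulmer) = R_f + β × MRP = 1.5352% + 1.1879 × 7.2200% = 10.11%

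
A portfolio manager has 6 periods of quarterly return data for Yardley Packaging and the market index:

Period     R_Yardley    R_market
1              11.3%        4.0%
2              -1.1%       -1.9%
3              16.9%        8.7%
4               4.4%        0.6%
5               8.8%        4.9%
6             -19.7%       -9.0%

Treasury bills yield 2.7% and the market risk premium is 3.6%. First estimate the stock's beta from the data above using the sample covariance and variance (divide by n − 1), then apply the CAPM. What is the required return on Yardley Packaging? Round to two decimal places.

Mean R_i = (11.3 − 1.1 + 16.9 + 4.4 + 8.8 − 19.7) / 6 = 3.4333%
Mean R_m = (4.0 − 1.9 + 8.7 + 0.6 + 4.9 − 9.0) / 6 = 1.2167%
Σ(R_i − R̄_i)(R_m − R̄_m) = 392.3167  ⇒  Cov = 392.3167 / 5 = 78.4633
Σ(R_m − R̄_m)² = 191.7883  ⇒  Var(R_m) = 191.7883 / 5 = 38.3577
β = Cov / Var(R_m) = 78.4633 / 38.3577 = 2.0456
E(R) = R_f + β × MRP = 2.7% + 2.0456 × 3.6% = 10.06%

10.06%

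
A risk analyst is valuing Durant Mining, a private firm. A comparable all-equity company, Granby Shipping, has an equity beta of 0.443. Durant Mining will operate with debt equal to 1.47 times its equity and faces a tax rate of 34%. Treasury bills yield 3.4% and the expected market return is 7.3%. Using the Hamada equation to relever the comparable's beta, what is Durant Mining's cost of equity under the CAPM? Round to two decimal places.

β_L = β_U × [1 + (1 − t)(D/E)] = 0.443 × [1 + (1 − 0.34) × 1.47]
    = 0.443 × [1 + 0.66 × 1.47] = 0.443 × 1.9702 = 0.8728
MRP = 7.3% − 3.4% = 3.90%
E(R) = R_f + β_L × MRP = 3.4% + 0.8728 × 3.9% = 6.80%

6.80%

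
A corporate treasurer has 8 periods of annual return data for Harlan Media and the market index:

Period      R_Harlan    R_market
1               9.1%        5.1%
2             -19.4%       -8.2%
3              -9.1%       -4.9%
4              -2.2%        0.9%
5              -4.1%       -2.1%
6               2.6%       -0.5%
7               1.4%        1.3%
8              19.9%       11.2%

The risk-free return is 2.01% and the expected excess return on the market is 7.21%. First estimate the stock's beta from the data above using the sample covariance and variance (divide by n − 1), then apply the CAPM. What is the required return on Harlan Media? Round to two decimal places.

15.94%

Mean R_i = (9.1 − 19.4 − 9.1 − 2.2 − 4.1 + 2.6 + 1.4 + 19.9) / 8 = -0.2250%
Mean R_m = (5.1 − 8.2 − 4.9 + 0.9 − 2.1 − 0.5 + 1.3 + 11.2) / 8 = 0.3500%
Σ(R_i − R̄_i)(R_m − R̄_m) = 480.7400  ⇒  Cov = 480.7400 / 7 = 68.6771
Σ(R_m − R̄_m)² = 248.8800  ⇒  Var(R_m) = 248.8800 / 7 = 35.5543
β = Cov / Var(R_m) = 68.6771 / 35.5543 = 1.9316
E(R) = R_f + β × MRP = 2.01% + 1.9316 × 7.21% = 15.94%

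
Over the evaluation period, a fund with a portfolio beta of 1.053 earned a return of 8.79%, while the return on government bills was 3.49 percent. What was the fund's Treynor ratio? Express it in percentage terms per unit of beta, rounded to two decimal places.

5.03%

Treynor = (R_P − R_f) / β_P = (8.79% − 3.49%) / 1.0530 = 5.30% / 1.0530 = 5.03%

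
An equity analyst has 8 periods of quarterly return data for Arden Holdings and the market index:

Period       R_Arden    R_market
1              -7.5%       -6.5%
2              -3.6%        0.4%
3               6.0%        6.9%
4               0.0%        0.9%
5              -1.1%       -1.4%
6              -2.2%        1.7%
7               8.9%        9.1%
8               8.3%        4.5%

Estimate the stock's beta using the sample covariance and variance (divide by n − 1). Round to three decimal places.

Mean R_i = (-7.5 − 3.6 + 6.0 + 0.0 − 1.1 − 2.2 + 8.9 + 8.3) / 8 = 1.1000%
Mean R_m = (-6.5 + 0.4 + 6.9 + 0.9 − 1.4 + 1.7 + 9.1 + 4.5) / 8 = 1.9500%
Σ(R_i − R̄_i)(R_m − R̄_m) = 187.6900  ⇒  Cov = 187.6900 / 7 = 26.8129
Σ(R_m − R̄_m)² = 168.3200  ⇒  Var(R_m) = 168.3200 / 7 = 24.0457
β = Cov / Var(R_m) = 26.8129 / 24.0457 = 1.1151

1.115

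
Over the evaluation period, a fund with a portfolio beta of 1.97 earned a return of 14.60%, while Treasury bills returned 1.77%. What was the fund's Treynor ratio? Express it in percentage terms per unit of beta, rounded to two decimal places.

6.51%

Treynor = (R_P − R_f) / β_P = (14.60% − 1.77%) / 1.9700 = 12.83% / 1.9700 = 6.51%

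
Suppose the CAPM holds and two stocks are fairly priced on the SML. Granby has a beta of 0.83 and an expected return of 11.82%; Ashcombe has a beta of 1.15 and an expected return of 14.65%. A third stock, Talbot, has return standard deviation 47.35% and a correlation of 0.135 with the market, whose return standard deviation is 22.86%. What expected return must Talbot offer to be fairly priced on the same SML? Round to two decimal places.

6.95%

MRP = (14.65% − 11.82%) / (1.15 − 0.83) = 8.8438%
R_f = 11.82% − 0.83 × 8.8438% = 4.4796%
β_Talbot = ρ·σ_i/σ_m = 0.135 × 47.35 / 22.86 = 0.2796
E(R_Talbot) = R_f + β × MRP = 4.4796% + 0.2796 × 8.8438% = 6.95%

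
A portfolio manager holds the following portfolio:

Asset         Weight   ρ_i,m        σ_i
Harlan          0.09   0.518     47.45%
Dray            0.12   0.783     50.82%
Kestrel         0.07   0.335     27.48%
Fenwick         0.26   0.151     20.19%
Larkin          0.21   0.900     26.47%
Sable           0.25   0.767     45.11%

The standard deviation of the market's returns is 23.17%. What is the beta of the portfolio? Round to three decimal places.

β_Harlan = 0.518 × 47.45% / 23.17% = 1.0608
β_Dray = 0.783 × 50.82% / 23.17% = 1.7174
β_Kestrel = 0.335 × 27.48% / 23.17% = 0.3973
β_Fenwick = 0.151 × 20.19% / 23.17% = 0.1316
β_Larkin = 0.900 × 26.47% / 23.17% = 1.0282
β_Sable = 0.767 × 45.11% / 23.17% = 1.4933
β_P = Σ w_i β_i = 0.09×1.0608 + 0.12×1.7174 + 0.07×0.3973 + 0.26×0.1316 + 0.21×1.0282 + 0.25×1.4933 = 0.9528

0.953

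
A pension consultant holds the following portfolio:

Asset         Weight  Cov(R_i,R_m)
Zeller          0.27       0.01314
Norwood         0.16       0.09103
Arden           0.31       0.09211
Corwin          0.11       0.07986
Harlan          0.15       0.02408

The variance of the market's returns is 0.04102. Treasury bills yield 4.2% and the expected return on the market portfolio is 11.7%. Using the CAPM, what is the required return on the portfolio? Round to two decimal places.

β_Zeller = 0.01314 / 0.04102 = 0.3203
β_Norwood = 0.09103 / 0.04102 = 2.2192
β_Arden = 0.09211 / 0.04102 = 2.2455
β_Corwin = 0.07986 / 0.04102 = 1.9469
β_Harlan = 0.02408 / 0.04102 = 0.5870
β_P = Σ w_i β_i = 0.27×0.3203 + 0.16×2.2192 + 0.31×2.2455 + 0.11×1.9469 + 0.15×0.5870 = 1.4399
MRP = 11.7% − 4.2% = 7.50%
E(R_P) = R_f + β_P × MRP = 4.2% + 1.4399 × 7.5% = 15.00%

15.00%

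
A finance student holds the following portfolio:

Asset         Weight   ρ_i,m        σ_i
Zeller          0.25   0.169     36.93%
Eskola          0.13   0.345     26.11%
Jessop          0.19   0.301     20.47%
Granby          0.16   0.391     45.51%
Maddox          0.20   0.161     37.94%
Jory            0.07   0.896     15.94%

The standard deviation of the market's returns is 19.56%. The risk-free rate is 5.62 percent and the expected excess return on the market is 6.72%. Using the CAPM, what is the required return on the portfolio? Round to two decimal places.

8.70%

β_Zeller = 0.169 × 36.93% / 19.56% = 0.3191
β_Eskola = 0.345 × 26.11% / 19.56% = 0.4605
β_Jessop = 0.301 × 20.47% / 19.56% = 0.3150
β_Granby = 0.391 × 45.51% / 19.56% = 0.9097
β_Maddox = 0.161 × 37.94% / 19.56% = 0.3123
β_Jory = 0.896 × 15.94% / 19.56% = 0.7302
β_P = Σ w_i β_i = 0.25×0.3191 + 0.13×0.4605 + 0.19×0.3150 + 0.16×0.9097 + 0.20×0.3123 + 0.07×0.7302 = 0.4586
E(R_P) = R_f + β_P × MRP = 5.62% + 0.4586 × 6.72% = 8.70%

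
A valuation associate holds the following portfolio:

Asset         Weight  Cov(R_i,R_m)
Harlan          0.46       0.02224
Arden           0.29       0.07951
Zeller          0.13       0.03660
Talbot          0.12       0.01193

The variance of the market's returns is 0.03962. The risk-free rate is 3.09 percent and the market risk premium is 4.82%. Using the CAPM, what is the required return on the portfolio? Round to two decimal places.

β_Harlan = 0.02224 / 0.03962 = 0.5613
β_Arden = 0.07951 / 0.03962 = 2.0068
β_Zeller = 0.03660 / 0.03962 = 0.9238
β_Talbot = 0.01193 / 0.03962 = 0.3011
β_P = Σ w_i β_i = 0.46×0.5613 + 0.29×2.0068 + 0.13×0.9238 + 0.12×0.3011 = 0.9964
E(R_P) = R_f + β_P × MRP = 3.09% + 0.9964 × 4.82% = 7.89%

7.89%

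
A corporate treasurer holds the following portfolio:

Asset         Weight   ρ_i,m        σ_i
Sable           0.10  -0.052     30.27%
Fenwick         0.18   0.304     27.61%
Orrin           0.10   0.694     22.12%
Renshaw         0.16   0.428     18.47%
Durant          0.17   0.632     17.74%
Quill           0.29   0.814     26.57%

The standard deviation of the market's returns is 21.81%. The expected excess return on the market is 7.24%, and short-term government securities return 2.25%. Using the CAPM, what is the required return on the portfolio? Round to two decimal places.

6.34%

β_Sable = -0.052 × 30.27% / 21.81% = -0.0722
β_Fenwick = 0.304 × 27.61% / 21.81% = 0.3848
β_Orrin = 0.694 × 22.12% / 21.81% = 0.7039
β_Renshaw = 0.428 × 18.47% / 21.81% = 0.3625
β_Durant = 0.632 × 17.74% / 21.81% = 0.5141
β_Quill = 0.814 × 26.57% / 21.81% = 0.9917
β_P = Σ w_i β_i = 0.10×-0.0722 + 0.18×0.3848 + 0.10×0.7039 + 0.16×0.3625 + 0.17×0.5141 + 0.29×0.9917 = 0.5654
E(R_P) = R_f + β_P × MRP = 2.25% + 0.5654 × 7.24% = 6.34%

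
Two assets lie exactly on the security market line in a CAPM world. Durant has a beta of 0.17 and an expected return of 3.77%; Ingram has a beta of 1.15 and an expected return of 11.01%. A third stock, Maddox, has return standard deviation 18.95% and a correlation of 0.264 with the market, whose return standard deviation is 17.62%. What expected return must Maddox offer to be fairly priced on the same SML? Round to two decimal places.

MRP = (11.01% − 3.77%) / (1.15 − 0.17) = 7.3878%
R_f = 3.77% − 0.17 × 7.3878% = 2.5141%
β_Maddox = ρ·σ_i/σ_m = 0.264 × 18.95 / 17.62 = 0.2839
E(R_Maddox) = R_f + β × MRP = 2.5141% + 0.2839 × 7.3878% = 4.61%

4.61%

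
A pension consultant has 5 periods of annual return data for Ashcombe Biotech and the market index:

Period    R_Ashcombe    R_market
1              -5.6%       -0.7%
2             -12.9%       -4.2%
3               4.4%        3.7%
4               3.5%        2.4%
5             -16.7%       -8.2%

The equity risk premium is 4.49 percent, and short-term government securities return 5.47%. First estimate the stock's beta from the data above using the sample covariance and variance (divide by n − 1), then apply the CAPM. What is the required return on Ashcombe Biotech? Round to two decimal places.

Mean R_i = (-5.6 − 12.9 + 4.4 + 3.5 − 16.7) / 5 = -5.4600%
Mean R_m = (-0.7 − 4.2 + 3.7 + 2.4 − 8.2) / 5 = -1.4000%
Σ(R_i − R̄_i)(R_m − R̄_m) = 181.5000  ⇒  Cov = 181.5000 / 4 = 45.3750
Σ(R_m − R̄_m)² = 95.0200  ⇒  Var(R_m) = 95.0200 / 4 = 23.7550
β = Cov / Var(R_m) = 45.3750 / 23.7550 = 1.9101
E(R) = R_f + β × MRP = 5.47% + 1.9101 × 4.49% = 14.05%

14.05%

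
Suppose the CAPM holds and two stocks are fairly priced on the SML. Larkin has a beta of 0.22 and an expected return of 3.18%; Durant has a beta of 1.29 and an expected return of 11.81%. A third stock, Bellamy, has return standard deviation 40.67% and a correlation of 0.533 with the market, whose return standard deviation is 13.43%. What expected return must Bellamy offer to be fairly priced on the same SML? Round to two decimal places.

14.42%

MRP = (11.81% − 3.18%) / (1.29 − 0.22) = 8.0654%
R_f = 3.18% − 0.22 × 8.0654% = 1.4056%
β_Bellamy = ρ·σ_i/σ_m = 0.533 × 40.67 / 13.43 = 1.6141
E(R_Bellamy) = R_f + β × MRP = 1.4056% + 1.6141 × 8.0654% = 14.42%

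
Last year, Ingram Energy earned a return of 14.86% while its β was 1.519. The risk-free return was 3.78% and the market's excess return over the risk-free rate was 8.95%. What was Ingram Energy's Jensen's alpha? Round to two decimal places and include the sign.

CAPM benchmark = R_f + β(R_m − R_f) = 3.78% + 1.519 × 8.95% = 17.37505%
α = actual − benchmark = 14.86% − 17.37505% = -2.52%

-2.52%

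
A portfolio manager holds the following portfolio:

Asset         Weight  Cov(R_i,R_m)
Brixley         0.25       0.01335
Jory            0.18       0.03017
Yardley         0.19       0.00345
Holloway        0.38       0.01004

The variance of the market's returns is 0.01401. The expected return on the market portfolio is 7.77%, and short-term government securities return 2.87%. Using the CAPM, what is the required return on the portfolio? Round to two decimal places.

β_Brixley = 0.01335 / 0.01401 = 0.9529
β_Jory = 0.03017 / 0.01401 = 2.1535
β_Yardley = 0.00345 / 0.01401 = 0.2463
β_Holloway = 0.01004 / 0.01401 = 0.7166
β_P = Σ w_i β_i = 0.25×0.9529 + 0.18×2.1535 + 0.19×0.2463 + 0.38×0.7166 = 0.9450
MRP = 7.77% − 2.87% = 4.90%
E(R_P) = R_f + β_P × MRP = 2.87% + 0.9450 × 4.90% = 7.50%

7.50%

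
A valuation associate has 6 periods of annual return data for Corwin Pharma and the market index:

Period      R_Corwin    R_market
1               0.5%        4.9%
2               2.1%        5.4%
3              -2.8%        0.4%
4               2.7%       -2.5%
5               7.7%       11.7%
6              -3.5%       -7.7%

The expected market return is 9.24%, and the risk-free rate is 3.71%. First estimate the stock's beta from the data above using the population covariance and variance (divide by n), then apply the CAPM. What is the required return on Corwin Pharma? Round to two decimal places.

Mean R_i = (0.5 + 2.1 − 2.8 + 2.7 + 7.7 − 3.5) / 6 = 1.1167%
Mean R_m = (4.9 + 5.4 + 0.4 − 2.5 + 11.7 − 7.7) / 6 = 2.0333%
Σ(R_i − R̄_i)(R_m − R̄_m) = 109.3367  ⇒  Cov = 109.3367 / 6 = 18.2228
Σ(R_m − R̄_m)² = 230.9533  ⇒  Var(R_m) = 230.9533 / 6 = 38.4922
β = Cov / Var(R_m) = 18.2228 / 38.4922 = 0.4734
MRP = 9.24% − 3.71% = 5.53%
E(R) = R_f + β × MRP = 3.71% + 0.4734 × 5.53% = 6.33%

6.33%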